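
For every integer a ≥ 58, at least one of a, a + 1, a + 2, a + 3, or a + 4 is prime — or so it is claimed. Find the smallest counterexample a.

A counterexample is any integer a ≥ 58 such that a, a + 1, a + 2, a + 3, a + 4 are all composite; we check each in order.
The first 4 eligible values, up to a = 61, all satisfy the conclusion.
a = 62: 62 = 2 × 31; 63 = 3 × 21; 64 = 2 × 32; 65 = 5 × 13; 66 = 2 × 33 — all composite.
Hence a = 62 is a counterexample.

a = 62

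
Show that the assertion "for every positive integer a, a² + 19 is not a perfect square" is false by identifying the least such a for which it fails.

A counterexample is any positive integer a such that a² + 19 is a perfect square; we check each in order.
The first 8 eligible values, up to a = 8, all satisfy the conclusion.
a = 9: 9² + 19 = 100 = 10², a perfect square.
Thus a = 9 disproves the claim, and no smaller a works.

a = 9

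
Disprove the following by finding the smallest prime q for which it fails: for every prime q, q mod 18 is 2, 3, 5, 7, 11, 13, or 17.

We need the least prime q for which the claim fails.
For q = 2, 3, 5, 7, 11, 13, 17 the conclusion holds.
q = 19: 19 mod 18 = 1 — not in {2, 3, 5, 7, 11, 13, 17}.

q = 19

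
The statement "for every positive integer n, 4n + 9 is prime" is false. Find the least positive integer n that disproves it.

Check each positive integer n in order until 4n + 9 is not prime.
n = 1: 4n + 9 = 13, prime.
n = 2: 4n + 9 = 17, prime.
n = 3: 4n + 9 = 21 = 3 × 7, composite.

n = 3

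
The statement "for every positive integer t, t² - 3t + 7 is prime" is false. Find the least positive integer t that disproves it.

t = 6

For t = 1, 2, 3, 4, 5 the conclusion holds.
t = 6: t² - 3t + 7 = 25 = 5 × 5, composite.
So t = 6 is the smallest counterexample.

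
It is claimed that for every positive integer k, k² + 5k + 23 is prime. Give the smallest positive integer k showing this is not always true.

For k = 1, 2, 3, 4, …, 11, 12, 13 the conclusion holds.
k = 14: k² + 5k + 23 = 289 = 17 × 17, composite.
So k = 14 is the smallest counterexample.

k = 14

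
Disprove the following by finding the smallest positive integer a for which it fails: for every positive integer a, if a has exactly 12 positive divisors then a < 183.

a = 198

The first 12 eligible values, up to a = 160, all satisfy the conclusion.
a = 198: τ(198) = 12; 198 ≥ 183.
Hence a = 198 is a counterexample.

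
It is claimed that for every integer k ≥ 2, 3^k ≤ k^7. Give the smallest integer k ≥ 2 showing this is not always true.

k = 19

For k = 2, 3, 4, 5, …, 16, 17, 18 the conclusion holds.
k = 19: 3^k = 1162261467 and k^7 = 893871739, so 1162261467 > 893871739.
So k = 19 is the smallest counterexample.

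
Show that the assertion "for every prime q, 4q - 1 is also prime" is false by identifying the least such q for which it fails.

q = 7

Check each prime q in order until 4q - 1 is not prime.
For q = 2, 3, 5 the conclusion holds.
q = 7: 4q - 1 = 27 = 3 × 9, not prime.
Thus q = 7 disproves the claim, and no smaller q works.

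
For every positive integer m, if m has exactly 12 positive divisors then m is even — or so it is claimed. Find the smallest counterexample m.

m = 315

We need the least positive integer m for which m has exactly 12 positive divisors but m is odd.
For m = 60, 72, 84, 90, …, 294, 306, 308 the conclusion holds.
m = 315: divisors of 315: 12 divisors; 315 is odd.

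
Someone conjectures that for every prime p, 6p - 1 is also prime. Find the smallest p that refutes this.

We need the least prime p for which 6p - 1 is not prime.
For p = 2, 3, 5, 7 the conclusion holds.
p = 11: 6p - 1 = 65 = 5 × 13, not prime.

p = 11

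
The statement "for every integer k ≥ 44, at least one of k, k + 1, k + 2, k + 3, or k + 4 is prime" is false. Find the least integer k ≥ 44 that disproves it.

k = 48

The first 4 eligible values, up to k = 47, all satisfy the conclusion.
k = 48: 48 = 2 × 24; 49 = 7 × 7; 50 = 2 × 25; 51 = 3 × 17; 52 = 2 × 26 — all composite.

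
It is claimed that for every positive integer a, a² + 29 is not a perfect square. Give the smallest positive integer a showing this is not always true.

A counterexample is any positive integer a such that a² + 29 is a perfect square; we check each in order.
The first 13 eligible values, up to a = 13, all satisfy the conclusion.
a = 14: 14² + 29 = 225 = 15², a perfect square.

a = 14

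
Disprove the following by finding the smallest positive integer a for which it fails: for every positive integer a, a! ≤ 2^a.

We need the least positive integer a for which a! > 2^a.
a = 1: a! = 1 and 2^a = 2, so 1 ≤ 2.
a = 2: a! = 2 and 2^a = 4, so 2 ≤ 4.
a = 3: a! = 6 and 2^a = 8, so 6 ≤ 8.
a = 4: a! = 24 and 2^a = 16, so 24 > 16.
Thus a = 4 disproves the claim, and no smaller a works.

a = 4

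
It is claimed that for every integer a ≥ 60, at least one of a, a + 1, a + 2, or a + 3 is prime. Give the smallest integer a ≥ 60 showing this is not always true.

A counterexample is any integer a ≥ 60 such that a, a + 1, a + 2, a + 3 are all composite; we check each in order.
a = 60: 61 is prime.
a = 61: 61 is prime.
a = 62: 62 = 2 × 31; 63 = 3 × 21; 64 = 2 × 32; 65 = 5 × 13 — all composite.
Hence a = 62 is a counterexample.

a = 62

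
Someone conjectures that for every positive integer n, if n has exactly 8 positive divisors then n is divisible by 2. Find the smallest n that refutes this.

A counterexample is any positive integer n such that n has exactly 8 positive divisors but n is not divisible by 2; we check each in order.
The first 12 eligible values, up to n = 104, all satisfy the conclusion.
n = 105: τ(105) = 8; 105 mod 2 = 1.

n = 105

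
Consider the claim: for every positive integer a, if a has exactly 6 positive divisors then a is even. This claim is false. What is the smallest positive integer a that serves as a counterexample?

a = 45

For a = 12, 18, 20, 28, 32, 44 the conclusion holds.
a = 45: divisors of 45: 1, 3, 5, 9, 15, 45; 45 is odd.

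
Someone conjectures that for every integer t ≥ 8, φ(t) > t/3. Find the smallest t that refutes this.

We need the least integer t ≥ 8 for which the claim fails.
t = 8: φ(8) = 4 and 8/3 = 8/3, so φ(8) > 8/3.
t = 9: φ(9) = 6 and 9/3 = 3, so φ(9) > 9/3.
t = 10: φ(10) = 4 and 10/3 = 10/3, so φ(10) > 10/3.
t = 11: φ(11) = 10 and 11/3 = 11/3, so φ(11) > 11/3.
t = 12: φ(12) = 4 and 12/3 = 4, so φ(12) ≤ 12/3.

t = 12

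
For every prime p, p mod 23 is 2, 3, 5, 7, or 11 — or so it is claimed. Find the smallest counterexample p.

We need the least prime p for which the claim fails.
p = 2: 2 mod 23 = 2.
p = 3: 3 mod 23 = 3.
p = 5: 5 mod 23 = 5.
p = 7: 7 mod 23 = 7.
p = 11: 11 mod 23 = 11.
p = 13: 13 mod 23 = 13 — not in {2, 3, 5, 7, 11}.
Thus p = 13 disproves the claim, and no smaller p works.

p = 13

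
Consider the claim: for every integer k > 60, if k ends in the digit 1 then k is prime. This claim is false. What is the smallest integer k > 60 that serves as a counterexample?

k = 81

k = 61: 61 ends in 1 and is prime.
k = 71: 71 ends in 1 and is prime.
k = 81: 81 ends in 1; 81 = 3 × 27, composite.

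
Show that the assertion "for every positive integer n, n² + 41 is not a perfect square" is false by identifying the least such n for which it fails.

n = 20

For n = 1, 2, 3, 4, …, 17, 18, 19 the conclusion holds.
n = 20: 20² + 41 = 441 = 21², a perfect square.
Thus n = 20 disproves the claim, and no smaller n works.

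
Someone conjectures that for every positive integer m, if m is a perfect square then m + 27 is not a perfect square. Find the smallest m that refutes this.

m = 9

A counterexample is any positive integer m such that m is a perfect square but m + 27 is a perfect square; we check each in order.
m = 1: 1 + 27 = 28, not a perfect square.
m = 4: 4 + 27 = 31, not a perfect square.
m = 9: 9 = 3² and 9 + 27 = 36 = 6².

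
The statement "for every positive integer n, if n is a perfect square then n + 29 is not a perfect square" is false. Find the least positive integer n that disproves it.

The first 13 eligible values, up to n = 169, all satisfy the conclusion.
n = 196: 196 = 14² and 196 + 29 = 225 = 15².

n = 196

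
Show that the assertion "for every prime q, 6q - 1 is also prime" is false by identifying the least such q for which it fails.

We need the least prime q for which 6q - 1 is not prime.
q = 2: 6q - 1 = 11, prime.
q = 3: 6q - 1 = 17, prime.
q = 5: 6q - 1 = 29, prime.
q = 7: 6q - 1 = 41, prime.
q = 11: 6q - 1 = 65 = 5 × 13, not prime.

q = 11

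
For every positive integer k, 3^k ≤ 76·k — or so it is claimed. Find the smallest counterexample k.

k = 6

k = 1: 3^k = 3 and 76·k = 76, so 3 ≤ 76.
k = 2: 3^k = 9 and 76·k = 152, so 9 ≤ 152.
k = 3: 3^k = 27 and 76·k = 228, so 27 ≤ 228.
k = 4: 3^k = 81 and 76·k = 304, so 81 ≤ 304.
k = 5: 3^k = 243 and 76·k = 380, so 243 ≤ 380.
k = 6: 3^k = 729 and 76·k = 456, so 729 > 456.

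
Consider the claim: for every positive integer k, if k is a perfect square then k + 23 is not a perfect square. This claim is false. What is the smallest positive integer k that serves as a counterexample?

k = 121

We need the least positive integer k for which k is a perfect square but k + 23 is a perfect square.
For k = 1, 4, 9, 16, 25, 36, 49, 64, 81, 100 the conclusion holds.
k = 121: 121 = 11² and 121 + 23 = 144 = 12².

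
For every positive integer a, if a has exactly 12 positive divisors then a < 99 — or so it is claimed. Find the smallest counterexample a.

The first 5 eligible values, up to a = 96, all satisfy the conclusion.
a = 108: τ(108) = 12; 108 ≥ 99.

a = 108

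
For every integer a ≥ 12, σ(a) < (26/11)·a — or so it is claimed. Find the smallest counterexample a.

We need the least integer a ≥ 12 for which the claim fails.
The first 12 eligible values, up to a = 23, all satisfy the conclusion.
a = 24: σ(24) = 60; 60 ≥ 624/11.
Hence a = 24 is a counterexample.

a = 24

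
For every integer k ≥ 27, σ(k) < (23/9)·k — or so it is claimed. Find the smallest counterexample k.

Check each integer k ≥ 27 in order until the claim fails.
For k = 27, 28, 29, 30, …, 45, 46, 47 the conclusion holds.
k = 48: σ(48) = 124; 124 ≥ 368/3.
So k = 48 is the smallest counterexample.

k = 48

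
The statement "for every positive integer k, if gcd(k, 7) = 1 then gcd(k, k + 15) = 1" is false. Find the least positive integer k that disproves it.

k = 3

We need the least positive integer k for which gcd(k, 7) = 1 but gcd(k, k + 15) > 1.
k = 1: gcd(1, 16) = 1.
k = 2: gcd(2, 17) = 1.
k = 3: gcd(3, 18) = 3.
Thus k = 3 disproves the claim, and no smaller k works.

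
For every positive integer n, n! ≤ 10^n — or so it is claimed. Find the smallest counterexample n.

n = 25

A counterexample is any positive integer n such that n! > 10^n; we check each in order.
The first 24 eligible values, up to n = 24, all satisfy the conclusion.
n = 25: n! = 15511210043330985984000000 and 10^n = 10000000000000000000000000, so 15511210043330985984000000 > 10000000000000000000000000.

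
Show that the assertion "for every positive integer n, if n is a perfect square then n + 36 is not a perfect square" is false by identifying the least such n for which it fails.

n = 64

We need the least positive integer n for which n is a perfect square but n + 36 is a perfect square.
For n = 1, 4, 9, 16, 25, 36, 49 the conclusion holds.
n = 64: 64 = 8² and 64 + 36 = 100 = 10².
Hence n = 64 is a counterexample.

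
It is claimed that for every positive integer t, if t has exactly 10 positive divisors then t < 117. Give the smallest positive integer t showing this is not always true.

A counterexample is any positive integer t such that t has exactly 10 positive divisors but the claim fails; we check each in order.
t = 48: τ(48) = 10; 48 < 117.
t = 80: τ(80) = 10; 80 < 117.
t = 112: τ(112) = 10; 112 < 117.
t = 162: τ(162) = 10; 162 ≥ 117.

t = 162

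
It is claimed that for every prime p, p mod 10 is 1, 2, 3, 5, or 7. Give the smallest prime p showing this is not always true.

Check each prime p in order until the claim fails.
For p = 2, 3, 5, 7, 11, 13, 17 the conclusion holds.
p = 19: 19 mod 10 = 9 — not in {1, 2, 3, 5, 7}.
Thus p = 19 disproves the claim, and no smaller p works.

p = 19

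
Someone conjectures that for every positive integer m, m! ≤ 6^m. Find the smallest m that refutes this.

We need the least positive integer m for which m! > 6^m.
For m = 1, 2, 3, 4, …, 11, 12, 13 the conclusion holds.
m = 14: m! = 87178291200 and 6^m = 78364164096, so 87178291200 > 78364164096.

m = 14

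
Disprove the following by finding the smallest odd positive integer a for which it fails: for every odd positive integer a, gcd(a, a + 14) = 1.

We need the least odd positive integer a for which gcd(a, a + 14) > 1.
a = 1: gcd(1, 15) = 1.
a = 3: gcd(3, 17) = 1.
a = 5: gcd(5, 19) = 1.
a = 7: gcd(7, 21) = 7.

a = 7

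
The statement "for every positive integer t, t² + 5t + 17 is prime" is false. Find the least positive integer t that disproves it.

t = 8

We need the least positive integer t for which t² + 5t + 17 is not prime.
For t = 1, 2, 3, 4, 5, 6, 7 the conclusion holds.
t = 8: t² + 5t + 17 = 121 = 11 × 11, composite.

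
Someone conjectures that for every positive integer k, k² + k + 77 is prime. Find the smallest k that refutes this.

k = 6

A counterexample is any positive integer k such that k² + k + 77 is not prime; we check each in order.
For k = 1, 2, 3, 4, 5 the conclusion holds.
k = 6: k² + k + 77 = 119 = 7 × 17, composite.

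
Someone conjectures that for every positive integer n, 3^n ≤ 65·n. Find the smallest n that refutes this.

n = 6

n = 1: 3^n = 3 and 65·n = 65, so 3 ≤ 65.
n = 2: 3^n = 9 and 65·n = 130, so 9 ≤ 130.
n = 3: 3^n = 27 and 65·n = 195, so 27 ≤ 195.
n = 4: 3^n = 81 and 65·n = 260, so 81 ≤ 260.
n = 5: 3^n = 243 and 65·n = 325, so 243 ≤ 325.
n = 6: 3^n = 729 and 65·n = 390, so 729 > 390.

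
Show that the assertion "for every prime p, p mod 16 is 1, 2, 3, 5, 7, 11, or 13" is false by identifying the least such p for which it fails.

Check each prime p in order until the claim fails.
For p = 2, 3, 5, 7, 11, 13, 17, 19, 23, 29 the conclusion holds.
p = 31: 31 mod 16 = 15 — not in {1, 2, 3, 5, 7, 11, 13}.
Hence p = 31 is a counterexample.

p = 31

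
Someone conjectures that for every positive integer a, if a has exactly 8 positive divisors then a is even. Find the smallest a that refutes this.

a = 105

A counterexample is any positive integer a such that a has exactly 8 positive divisors but a is odd; we check each in order.
For a = 24, 30, 40, 42, …, 88, 102, 104 the conclusion holds.
a = 105: divisors of 105: 1, 3, 5, 7, 15, 21, 35, 105; 105 is odd.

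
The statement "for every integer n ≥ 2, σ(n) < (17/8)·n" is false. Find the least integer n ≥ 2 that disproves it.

A counterexample is any integer n ≥ 2 such that the claim fails; we check each in order.
For n = 2, 3, 4, 5, 6, 7, 8, 9, 10, 11 the conclusion holds.
n = 12: σ(12) = 28; 28 ≥ 51/2.

n = 12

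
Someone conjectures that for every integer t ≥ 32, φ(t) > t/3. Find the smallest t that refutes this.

Check each integer t ≥ 32 in order until the claim fails.
t = 32: φ(32) = 16 and 32/3 = 32/3, so φ(32) > 32/3.
t = 33: φ(33) = 20 and 33/3 = 11, so φ(33) > 33/3.
t = 34: φ(34) = 16 and 34/3 = 34/3, so φ(34) > 34/3.
t = 35: φ(35) = 24 and 35/3 = 35/3, so φ(35) > 35/3.
t = 36: φ(36) = 12 and 36/3 = 12, so φ(36) ≤ 36/3.
So t = 36 is the smallest counterexample.

t = 36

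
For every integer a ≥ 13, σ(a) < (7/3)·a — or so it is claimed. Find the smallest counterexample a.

A counterexample is any integer a ≥ 13 such that the claim fails; we check each in order.
For a = 13, 14, 15, 16, …, 21, 22, 23 the conclusion holds.
a = 24: σ(24) = 60; 60 ≥ 56.
Hence a = 24 is a counterexample.

a = 24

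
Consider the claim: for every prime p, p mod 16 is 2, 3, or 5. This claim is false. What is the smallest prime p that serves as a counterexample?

A counterexample is any prime p such that the claim fails; we check each in order.
p = 2: 2 mod 16 = 2.
p = 3: 3 mod 16 = 3.
p = 5: 5 mod 16 = 5.
p = 7: 7 mod 16 = 7 — not in {2, 3, 5}.
Thus p = 7 disproves the claim, and no smaller p works.

p = 7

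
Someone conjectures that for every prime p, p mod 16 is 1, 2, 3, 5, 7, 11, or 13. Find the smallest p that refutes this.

p = 31

For p = 2, 3, 5, 7, 11, 13, 17, 19, 23, 29 the conclusion holds.
p = 31: 31 mod 16 = 15 — not in {1, 2, 3, 5, 7, 11, 13}.
So p = 31 is the smallest counterexample.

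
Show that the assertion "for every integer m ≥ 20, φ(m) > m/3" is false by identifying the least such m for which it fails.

m = 20: φ(20) = 8 and 20/3 = 20/3, so φ(20) > 20/3.
m = 21: φ(21) = 12 and 21/3 = 7, so φ(21) > 21/3.
m = 22: φ(22) = 10 and 22/3 = 22/3, so φ(22) > 22/3.
m = 23: φ(23) = 22 and 23/3 = 23/3, so φ(23) > 23/3.
m = 24: φ(24) = 8 and 24/3 = 8, so φ(24) ≤ 24/3.

m = 24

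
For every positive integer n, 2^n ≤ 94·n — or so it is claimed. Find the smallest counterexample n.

n = 10

A counterexample is any positive integer n such that 2^n > 94·n; we check each in order.
The first 9 eligible values, up to n = 9, all satisfy the conclusion.
n = 10: 2^n = 1024 and 94·n = 940, so 1024 > 940.
Thus n = 10 disproves the claim, and no smaller n works.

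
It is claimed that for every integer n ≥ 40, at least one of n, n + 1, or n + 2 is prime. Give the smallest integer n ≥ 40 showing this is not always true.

n = 44

We need the least integer n ≥ 40 for which n, n + 1, n + 2 are all composite.
n = 40: 41 is prime.
n = 41: 41 is prime.
n = 42: 43 is prime.
n = 43: 43 is prime.
n = 44: 44 = 2 × 22; 45 = 3 × 15; 46 = 2 × 23 — all composite.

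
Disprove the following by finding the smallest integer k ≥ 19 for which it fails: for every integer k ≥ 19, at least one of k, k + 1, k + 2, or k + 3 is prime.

k = 24

The first 5 eligible values, up to k = 23, all satisfy the conclusion.
k = 24: 24 = 2 × 12; 25 = 5 × 5; 26 = 2 × 13; 27 = 3 × 9 — all composite.
So k = 24 is the smallest counterexample.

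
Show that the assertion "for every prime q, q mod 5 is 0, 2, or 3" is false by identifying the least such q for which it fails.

Check each prime q in order until the claim fails.
q = 2: 2 mod 5 = 2.
q = 3: 3 mod 5 = 3.
q = 5: 5 mod 5 = 0.
q = 7: 7 mod 5 = 2.
q = 11: 11 mod 5 = 1 — not in {0, 2, 3}.

q = 11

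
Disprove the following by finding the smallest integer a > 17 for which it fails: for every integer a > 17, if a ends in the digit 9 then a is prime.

a = 39

Check each integer a > 17 in order until a ends in the digit 9 but a is not prime.
For a = 19, 29 the conclusion holds.
a = 39: 39 ends in 9; 39 = 3 × 13, composite.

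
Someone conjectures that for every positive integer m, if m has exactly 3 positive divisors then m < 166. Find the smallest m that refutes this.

m = 169

m = 4: τ(4) = 3; 4 < 166.
m = 9: τ(9) = 3; 9 < 166.
m = 25: τ(25) = 3; 25 < 166.
m = 49: τ(49) = 3; 49 < 166.
m = 121: τ(121) = 3; 121 < 166.
m = 169: τ(169) = 3; 169 ≥ 166.
So m = 169 is the smallest counterexample.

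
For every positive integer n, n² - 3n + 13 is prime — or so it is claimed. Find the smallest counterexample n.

A counterexample is any positive integer n such that n² - 3n + 13 is not prime; we check each in order.
The first 11 eligible values, up to n = 11, all satisfy the conclusion.
n = 12: n² - 3n + 13 = 121 = 11 × 11, composite.
Hence n = 12 is a counterexample.

n = 12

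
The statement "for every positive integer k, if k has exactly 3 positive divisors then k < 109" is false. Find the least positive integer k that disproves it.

A counterexample is any positive integer k such that k has exactly 3 positive divisors but the claim fails; we check each in order.
k = 4: τ(4) = 3; 4 < 109.
k = 9: τ(9) = 3; 9 < 109.
k = 25: τ(25) = 3; 25 < 109.
k = 49: τ(49) = 3; 49 < 109.
k = 121: τ(121) = 3; 121 ≥ 109.

k = 121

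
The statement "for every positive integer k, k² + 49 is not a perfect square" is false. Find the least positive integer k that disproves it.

k = 24

For k = 1, 2, 3, 4, …, 21, 22, 23 the conclusion holds.
k = 24: 24² + 49 = 625 = 25², a perfect square.
Thus k = 24 disproves the claim, and no smaller k works.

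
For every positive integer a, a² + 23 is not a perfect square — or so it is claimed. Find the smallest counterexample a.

We need the least positive integer a for which a² + 23 is a perfect square.
For a = 1, 2, 3, 4, 5, 6, 7, 8, 9, 10 the conclusion holds.
a = 11: 11² + 23 = 144 = 12², a perfect square.
Thus a = 11 disproves the claim, and no smaller a works.

a = 11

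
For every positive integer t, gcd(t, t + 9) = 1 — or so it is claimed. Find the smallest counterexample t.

t = 3

Check each positive integer t in order until gcd(t, t + 9) > 1.
t = 1: gcd(1, 10) = 1.
t = 2: gcd(2, 11) = 1.
t = 3: gcd(3, 12) = 3.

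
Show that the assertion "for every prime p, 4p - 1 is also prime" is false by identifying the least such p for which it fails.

p = 7

Check each prime p in order until 4p - 1 is not prime.
p = 2: 4p - 1 = 7, prime.
p = 3: 4p - 1 = 11, prime.
p = 5: 4p - 1 = 19, prime.
p = 7: 4p - 1 = 27 = 3 × 9, not prime.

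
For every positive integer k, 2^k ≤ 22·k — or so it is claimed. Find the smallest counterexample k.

A counterexample is any positive integer k such that 2^k > 22·k; we check each in order.
k = 1: 2^k = 2 and 22·k = 22, so 2 ≤ 22.
k = 2: 2^k = 4 and 22·k = 44, so 4 ≤ 44.
k = 3: 2^k = 8 and 22·k = 66, so 8 ≤ 66.
k = 4: 2^k = 16 and 22·k = 88, so 16 ≤ 88.
k = 5: 2^k = 32 and 22·k = 110, so 32 ≤ 110.
k = 6: 2^k = 64 and 22·k = 132, so 64 ≤ 132.
k = 7: 2^k = 128 and 22·k = 154, so 128 ≤ 154.
k = 8: 2^k = 256 and 22·k = 176, so 256 > 176.

k = 8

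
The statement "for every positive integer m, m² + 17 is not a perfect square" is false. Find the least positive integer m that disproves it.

m = 8

The first 7 eligible values, up to m = 7, all satisfy the conclusion.
m = 8: 8² + 17 = 81 = 9², a perfect square.
Hence m = 8 is a counterexample.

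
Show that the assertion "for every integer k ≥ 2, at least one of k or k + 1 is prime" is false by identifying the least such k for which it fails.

k = 8

We need the least integer k ≥ 2 for which k, k + 1 are both composite.
The first 6 eligible values, up to k = 7, all satisfy the conclusion.
k = 8: 8 = 2 × 4; 9 = 3 × 3 — both composite.
Thus k = 8 disproves the claim, and no smaller k works.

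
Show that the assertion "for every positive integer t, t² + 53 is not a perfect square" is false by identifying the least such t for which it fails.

t = 26

The first 25 eligible values, up to t = 25, all satisfy the conclusion.
t = 26: 26² + 53 = 729 = 27², a perfect square.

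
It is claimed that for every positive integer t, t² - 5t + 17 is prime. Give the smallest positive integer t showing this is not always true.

Check each positive integer t in order until t² - 5t + 17 is not prime.
For t = 1, 2, 3, 4, …, 10, 11, 12 the conclusion holds.
t = 13: t² - 5t + 17 = 121 = 11 × 11, composite.

t = 13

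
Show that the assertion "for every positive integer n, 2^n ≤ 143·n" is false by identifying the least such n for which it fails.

A counterexample is any positive integer n such that 2^n > 143·n; we check each in order.
For n = 1, 2, 3, 4, 5, 6, 7, 8, 9, 10 the conclusion holds.
n = 11: 2^n = 2048 and 143·n = 1573, so 2048 > 1573.
Thus n = 11 disproves the claim, and no smaller n works.

n = 11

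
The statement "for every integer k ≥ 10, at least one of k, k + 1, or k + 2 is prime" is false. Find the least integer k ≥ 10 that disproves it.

k = 14

For k = 10, 11, 12, 13 the conclusion holds.
k = 14: 14 = 2 × 7; 15 = 3 × 5; 16 = 2 × 8 — all composite.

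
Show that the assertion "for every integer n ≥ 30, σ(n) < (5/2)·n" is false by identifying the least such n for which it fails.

n = 36

We need the least integer n ≥ 30 for which the claim fails.
n = 30: σ(30) = 72; 72 < 75.
n = 31: σ(31) = 32; 32 < 155/2.
n = 32: σ(32) = 63; 63 < 80.
n = 33: σ(33) = 48; 48 < 165/2.
n = 34: σ(34) = 54; 54 < 85.
n = 35: σ(35) = 48; 48 < 175/2.
n = 36: σ(36) = 91; 91 ≥ 90.
So n = 36 is the smallest counterexample.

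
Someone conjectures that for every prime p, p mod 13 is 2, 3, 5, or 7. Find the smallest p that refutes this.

A counterexample is any prime p such that the claim fails; we check each in order.
The first 4 eligible values, up to p = 7, all satisfy the conclusion.
p = 11: 11 mod 13 = 11 — not in {2, 3, 5, 7}.

p = 11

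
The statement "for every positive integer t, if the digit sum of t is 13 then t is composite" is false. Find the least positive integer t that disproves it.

For t = 49, 58 the conclusion holds.
t = 67: digit sum 13; 67 is prime, not composite.
Thus t = 67 disproves the claim, and no smaller t works.

t = 67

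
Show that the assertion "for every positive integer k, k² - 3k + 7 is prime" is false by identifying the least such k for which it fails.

Check each positive integer k in order until k² - 3k + 7 is not prime.
The first 5 eligible values, up to k = 5, all satisfy the conclusion.
k = 6: k² - 3k + 7 = 25 = 5 × 5, composite.
Hence k = 6 is a counterexample.

k = 6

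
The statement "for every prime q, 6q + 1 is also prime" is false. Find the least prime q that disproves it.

A counterexample is any prime q such that 6q + 1 is not prime; we check each in order.
For q = 2, 3, 5, 7, 11, 13, 17 the conclusion holds.
q = 19: 6q + 1 = 115 = 5 × 23, not prime.

q = 19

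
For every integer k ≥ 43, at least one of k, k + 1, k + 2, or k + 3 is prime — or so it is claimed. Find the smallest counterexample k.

k = 48

We need the least integer k ≥ 43 for which k, k + 1, k + 2, k + 3 are all composite.
The first 5 eligible values, up to k = 47, all satisfy the conclusion.
k = 48: 48 = 2 × 24; 49 = 7 × 7; 50 = 2 × 25; 51 = 3 × 17 — all composite.
Hence k = 48 is a counterexample.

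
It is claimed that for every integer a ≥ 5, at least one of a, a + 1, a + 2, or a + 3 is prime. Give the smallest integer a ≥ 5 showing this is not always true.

a = 24

Check each integer a ≥ 5 in order until a, a + 1, a + 2, a + 3 are all composite.
For a = 5, 6, 7, 8, …, 21, 22, 23 the conclusion holds.
a = 24: 24 = 2 × 12; 25 = 5 × 5; 26 = 2 × 13; 27 = 3 × 9 — all composite.
Hence a = 24 is a counterexample.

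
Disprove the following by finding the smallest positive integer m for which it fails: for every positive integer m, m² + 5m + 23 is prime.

m = 14

Check each positive integer m in order until m² + 5m + 23 is not prime.
The first 13 eligible values, up to m = 13, all satisfy the conclusion.
m = 14: m² + 5m + 23 = 289 = 17 × 17, composite.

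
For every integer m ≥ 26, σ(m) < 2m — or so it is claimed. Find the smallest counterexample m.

m = 28

Check each integer m ≥ 26 in order until the claim fails.
m = 26: σ(26) = 42; 42 < 52.
m = 27: σ(27) = 40; 40 < 54.
m = 28: σ(28) = 56; 56 ≥ 56.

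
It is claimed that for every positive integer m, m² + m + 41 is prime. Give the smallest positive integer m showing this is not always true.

Check each positive integer m in order until m² + m + 41 is not prime.
For m = 1, 2, 3, 4, …, 37, 38, 39 the conclusion holds.
m = 40: m² + m + 41 = 1681 = 41 × 41, composite.

m = 40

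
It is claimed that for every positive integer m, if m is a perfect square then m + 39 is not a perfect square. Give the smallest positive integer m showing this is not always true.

m = 25

For m = 1, 4, 9, 16 the conclusion holds.
m = 25: 25 = 5² and 25 + 39 = 64 = 8².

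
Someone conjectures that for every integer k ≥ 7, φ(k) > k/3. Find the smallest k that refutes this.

Check each integer k ≥ 7 in order until the claim fails.
The first 5 eligible values, up to k = 11, all satisfy the conclusion.
k = 12: φ(12) = 4 and 12/3 = 4, so φ(12) ≤ 12/3.

k = 12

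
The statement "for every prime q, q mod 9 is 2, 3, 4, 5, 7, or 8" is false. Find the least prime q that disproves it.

The first 7 eligible values, up to q = 17, all satisfy the conclusion.
q = 19: 19 mod 9 = 1 — not in {2, 3, 4, 5, 7, 8}.
Hence q = 19 is a counterexample.

q = 19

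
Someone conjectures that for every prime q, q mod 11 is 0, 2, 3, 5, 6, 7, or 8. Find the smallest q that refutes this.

Check each prime q in order until the claim fails.
The first 8 eligible values, up to q = 19, all satisfy the conclusion.
q = 23: 23 mod 11 = 1 — not in {0, 2, 3, 5, 6, 7, 8}.
Thus q = 23 disproves the claim, and no smaller q works.

q = 23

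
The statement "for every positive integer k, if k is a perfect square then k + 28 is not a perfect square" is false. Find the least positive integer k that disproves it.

We need the least positive integer k for which k is a perfect square but k + 28 is a perfect square.
The first 5 eligible values, up to k = 25, all satisfy the conclusion.
k = 36: 36 = 6² and 36 + 28 = 64 = 8².
So k = 36 is the smallest counterexample.

k = 36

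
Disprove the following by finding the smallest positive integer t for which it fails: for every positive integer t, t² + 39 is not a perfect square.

t = 5

Check each positive integer t in order until t² + 39 is a perfect square.
The first 4 eligible values, up to t = 4, all satisfy the conclusion.
t = 5: 5² + 39 = 64 = 8², a perfect square.
So t = 5 is the smallest counterexample.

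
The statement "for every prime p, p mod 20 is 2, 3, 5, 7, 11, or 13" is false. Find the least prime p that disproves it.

For p = 2, 3, 5, 7, 11, 13 the conclusion holds.
p = 17: 17 mod 20 = 17 — not in {2, 3, 5, 7, 11, 13}.

p = 17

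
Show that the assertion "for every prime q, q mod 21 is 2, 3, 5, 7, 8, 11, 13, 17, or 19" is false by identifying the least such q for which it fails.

q = 31

For q = 2, 3, 5, 7, 11, 13, 17, 19, 23, 29 the conclusion holds.
q = 31: 31 mod 21 = 10 — not in {2, 3, 5, 7, 8, 11, 13, 17, 19}.
So q = 31 is the smallest counterexample.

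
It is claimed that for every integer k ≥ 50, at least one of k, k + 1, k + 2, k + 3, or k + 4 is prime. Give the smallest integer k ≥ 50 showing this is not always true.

For k = 50, 51, 52, 53 the conclusion holds.
k = 54: 54 = 2 × 27; 55 = 5 × 11; 56 = 2 × 28; 57 = 3 × 19; 58 = 2 × 29 — all composite.
Thus k = 54 disproves the claim, and no smaller k works.

k = 54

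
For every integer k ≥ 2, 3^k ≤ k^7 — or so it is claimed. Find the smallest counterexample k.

We need the least integer k ≥ 2 for which 3^k > k^7.
For k = 2, 3, 4, 5, …, 16, 17, 18 the conclusion holds.
k = 19: 3^k = 1162261467 and k^7 = 893871739, so 1162261467 > 893871739.
So k = 19 is the smallest counterexample.

k = 19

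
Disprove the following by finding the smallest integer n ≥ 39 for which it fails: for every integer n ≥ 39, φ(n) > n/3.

A counterexample is any integer n ≥ 39 such that the claim fails; we check each in order.
For n = 39, 40, 41 the conclusion holds.
n = 42: φ(42) = 12 and 42/3 = 14, so φ(42) ≤ 42/3.

n = 42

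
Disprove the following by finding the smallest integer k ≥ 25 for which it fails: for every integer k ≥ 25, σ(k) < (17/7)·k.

k = 36

Check each integer k ≥ 25 in order until the claim fails.
For k = 25, 26, 27, 28, …, 33, 34, 35 the conclusion holds.
k = 36: σ(36) = 91; 91 ≥ 612/7.
So k = 36 is the smallest counterexample.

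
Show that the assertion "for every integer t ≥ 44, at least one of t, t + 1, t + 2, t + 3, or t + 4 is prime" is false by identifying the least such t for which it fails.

t = 48

For t = 44, 45, 46, 47 the conclusion holds.
t = 48: 48 = 2 × 24; 49 = 7 × 7; 50 = 2 × 25; 51 = 3 × 17; 52 = 2 × 26 — all composite.
Thus t = 48 disproves the claim, and no smaller t works.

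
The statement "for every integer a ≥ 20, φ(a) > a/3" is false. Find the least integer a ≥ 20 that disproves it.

The first 4 eligible values, up to a = 23, all satisfy the conclusion.
a = 24: φ(24) = 8 and 24/3 = 8, so φ(24) ≤ 24/3.
Thus a = 24 disproves the claim, and no smaller a works.

a = 24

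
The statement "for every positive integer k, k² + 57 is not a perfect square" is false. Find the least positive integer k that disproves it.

For k = 1, 2, 3, 4, 5, 6, 7 the conclusion holds.
k = 8: 8² + 57 = 121 = 11², a perfect square.

k = 8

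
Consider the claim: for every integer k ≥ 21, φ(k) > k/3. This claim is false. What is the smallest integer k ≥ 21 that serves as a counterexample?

k = 24

For k = 21, 22, 23 the conclusion holds.
k = 24: φ(24) = 8 and 24/3 = 8, so φ(24) ≤ 24/3.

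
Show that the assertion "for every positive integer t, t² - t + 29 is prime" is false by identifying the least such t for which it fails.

For t = 1, 2 the conclusion holds.
t = 3: t² - t + 29 = 35 = 5 × 7, composite.
Hence t = 3 is a counterexample.

t = 3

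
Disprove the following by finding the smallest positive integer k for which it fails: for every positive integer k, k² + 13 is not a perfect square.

The first 5 eligible values, up to k = 5, all satisfy the conclusion.
k = 6: 6² + 13 = 49 = 7², a perfect square.
Hence k = 6 is a counterexample.

k = 6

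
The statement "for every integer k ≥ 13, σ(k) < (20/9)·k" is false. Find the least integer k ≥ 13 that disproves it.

k = 24

A counterexample is any integer k ≥ 13 such that the claim fails; we check each in order.
The first 11 eligible values, up to k = 23, all satisfy the conclusion.
k = 24: σ(24) = 60; 60 ≥ 160/3.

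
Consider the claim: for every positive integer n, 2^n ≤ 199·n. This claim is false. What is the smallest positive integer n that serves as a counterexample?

Check each positive integer n in order until 2^n > 199·n.
The first 11 eligible values, up to n = 11, all satisfy the conclusion.
n = 12: 2^n = 4096 and 199·n = 2388, so 4096 > 2388.
Thus n = 12 disproves the claim, and no smaller n works.

n = 12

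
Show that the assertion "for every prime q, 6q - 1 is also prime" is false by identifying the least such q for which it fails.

A counterexample is any prime q such that 6q - 1 is not prime; we check each in order.
The first 4 eligible values, up to q = 7, all satisfy the conclusion.
q = 11: 6q - 1 = 65 = 5 × 13, not prime.
So q = 11 is the smallest counterexample.

q = 11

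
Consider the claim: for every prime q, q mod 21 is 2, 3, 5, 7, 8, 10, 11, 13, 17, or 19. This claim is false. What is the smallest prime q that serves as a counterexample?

q = 37

A counterexample is any prime q such that the claim fails; we check each in order.
The first 11 eligible values, up to q = 31, all satisfy the conclusion.
q = 37: 37 mod 21 = 16 — not in {2, 3, 5, 7, 8, 10, 11, 13, 17, 19}.
Thus q = 37 disproves the claim, and no smaller q works.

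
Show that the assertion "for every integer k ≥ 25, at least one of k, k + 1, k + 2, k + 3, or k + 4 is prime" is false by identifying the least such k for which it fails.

k = 32

The first 7 eligible values, up to k = 31, all satisfy the conclusion.
k = 32: 32 = 2 × 16; 33 = 3 × 11; 34 = 2 × 17; 35 = 5 × 7; 36 = 2 × 18 — all composite.
So k = 32 is the smallest counterexample.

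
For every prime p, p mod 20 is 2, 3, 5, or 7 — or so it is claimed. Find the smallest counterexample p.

Check each prime p in order until the claim fails.
p = 2: 2 mod 20 = 2.
p = 3: 3 mod 20 = 3.
p = 5: 5 mod 20 = 5.
p = 7: 7 mod 20 = 7.
p = 11: 11 mod 20 = 11 — not in {2, 3, 5, 7}.

p = 11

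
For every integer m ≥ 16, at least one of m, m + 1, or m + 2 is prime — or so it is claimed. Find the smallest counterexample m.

A counterexample is any integer m ≥ 16 such that m, m + 1, m + 2 are all composite; we check each in order.
The first 4 eligible values, up to m = 19, all satisfy the conclusion.
m = 20: 20 = 2 × 10; 21 = 3 × 7; 22 = 2 × 11 — all composite.

m = 20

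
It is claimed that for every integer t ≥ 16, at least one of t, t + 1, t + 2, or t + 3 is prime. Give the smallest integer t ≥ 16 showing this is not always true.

t = 24

A counterexample is any integer t ≥ 16 such that t, t + 1, t + 2, t + 3 are all composite; we check each in order.
t = 16: 17 is prime.
t = 17: 17 is prime.
t = 18: 19 is prime.
t = 19: 19 is prime.
t = 20: 23 is prime.
t = 21: 23 is prime.
t = 22: 23 is prime.
t = 23: 23 is prime.
t = 24: 24 = 2 × 12; 25 = 5 × 5; 26 = 2 × 13; 27 = 3 × 9 — all composite.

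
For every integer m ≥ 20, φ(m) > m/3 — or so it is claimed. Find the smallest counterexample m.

The first 4 eligible values, up to m = 23, all satisfy the conclusion.
m = 24: φ(24) = 8 and 24/3 = 8, so φ(24) ≤ 24/3.

m = 24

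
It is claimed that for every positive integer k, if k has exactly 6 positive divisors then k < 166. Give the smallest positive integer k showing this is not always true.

k = 171

We need the least positive integer k for which k has exactly 6 positive divisors but the claim fails.
For k = 12, 18, 20, 28, …, 148, 153, 164 the conclusion holds.
k = 171: τ(171) = 6; 171 ≥ 166.
Thus k = 171 disproves the claim, and no smaller k works.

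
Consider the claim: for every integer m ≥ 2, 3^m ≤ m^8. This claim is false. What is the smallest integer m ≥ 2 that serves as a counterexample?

The first 21 eligible values, up to m = 22, all satisfy the conclusion.
m = 23: 3^m = 94143178827 and m^8 = 78310985281, so 94143178827 > 78310985281.
Thus m = 23 disproves the claim, and no smaller m works.

m = 23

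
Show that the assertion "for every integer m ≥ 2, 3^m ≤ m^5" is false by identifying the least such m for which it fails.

A counterexample is any integer m ≥ 2 such that 3^m > m^5; we check each in order.
The first 9 eligible values, up to m = 10, all satisfy the conclusion.
m = 11: 3^m = 177147 and m^5 = 161051, so 177147 > 161051.
Thus m = 11 disproves the claim, and no smaller m works.

m = 11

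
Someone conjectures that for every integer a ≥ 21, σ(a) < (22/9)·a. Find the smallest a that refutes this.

Check each integer a ≥ 21 in order until the claim fails.
a = 21: σ(21) = 32; 32 < 154/3.
a = 22: σ(22) = 36; 36 < 484/9.
a = 23: σ(23) = 24; 24 < 506/9.
a = 24: σ(24) = 60; 60 ≥ 176/3.
Thus a = 24 disproves the claim, and no smaller a works.

a = 24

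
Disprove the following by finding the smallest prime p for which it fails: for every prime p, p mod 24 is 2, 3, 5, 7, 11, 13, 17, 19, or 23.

p = 73

We need the least prime p for which the claim fails.
For p = 2, 3, 5, 7, …, 61, 67, 71 the conclusion holds.
p = 73: 73 mod 24 = 1 — not in {2, 3, 5, 7, 11, 13, 17, 19, 23}.
Hence p = 73 is a counterexample.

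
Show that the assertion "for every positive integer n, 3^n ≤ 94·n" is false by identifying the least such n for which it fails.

n = 6

Check each positive integer n in order until 3^n > 94·n.
For n = 1, 2, 3, 4, 5 the conclusion holds.
n = 6: 3^n = 729 and 94·n = 564, so 729 > 564.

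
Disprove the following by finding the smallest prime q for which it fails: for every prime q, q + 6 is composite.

q = 5

Check each prime q in order until q + 6 is prime.
For q = 2, 3 the conclusion holds.
q = 5: q + 6 = 11, prime — not composite.
Hence q = 5 is a counterexample.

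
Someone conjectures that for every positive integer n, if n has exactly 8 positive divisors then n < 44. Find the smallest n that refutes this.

A counterexample is any positive integer n such that n has exactly 8 positive divisors but the claim fails; we check each in order.
The first 4 eligible values, up to n = 42, all satisfy the conclusion.
n = 54: τ(54) = 8; 54 ≥ 44.

n = 54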